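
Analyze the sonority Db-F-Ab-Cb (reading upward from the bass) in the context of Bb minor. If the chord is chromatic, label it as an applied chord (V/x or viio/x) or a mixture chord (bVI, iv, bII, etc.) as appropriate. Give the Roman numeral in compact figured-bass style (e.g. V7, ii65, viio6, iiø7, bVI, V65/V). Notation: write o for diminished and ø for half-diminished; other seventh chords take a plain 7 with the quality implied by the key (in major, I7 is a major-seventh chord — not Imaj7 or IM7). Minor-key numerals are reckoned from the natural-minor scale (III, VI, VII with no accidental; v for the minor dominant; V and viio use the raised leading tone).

V7/VI

The pitches Db-F-Ab-Cb form a dominant seventh chord rooted on Db.
Db is not a diatonic chord root with this quality in Bb minor, but it lies a perfect fifth above Gb (VI), so the chord functions as an applied dominant of VI.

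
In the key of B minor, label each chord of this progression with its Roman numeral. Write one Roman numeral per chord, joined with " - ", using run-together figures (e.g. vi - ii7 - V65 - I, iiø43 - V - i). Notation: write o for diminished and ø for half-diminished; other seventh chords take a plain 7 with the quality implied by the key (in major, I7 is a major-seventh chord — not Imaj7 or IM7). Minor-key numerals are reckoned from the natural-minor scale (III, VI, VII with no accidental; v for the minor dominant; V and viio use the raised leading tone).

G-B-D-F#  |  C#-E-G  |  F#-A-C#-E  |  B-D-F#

VI7 - iio - v7 - i

G-B-D-F#: major seventh chord on G = scale degree 6 → VI7.
C#-E-G: diminished triad on C# = scale degree 2 → iio.
F#-A-C#-E: minor seventh chord on F# = scale degree 5 → v7.
B-D-F# has root B, degree 1 in B minor, so i.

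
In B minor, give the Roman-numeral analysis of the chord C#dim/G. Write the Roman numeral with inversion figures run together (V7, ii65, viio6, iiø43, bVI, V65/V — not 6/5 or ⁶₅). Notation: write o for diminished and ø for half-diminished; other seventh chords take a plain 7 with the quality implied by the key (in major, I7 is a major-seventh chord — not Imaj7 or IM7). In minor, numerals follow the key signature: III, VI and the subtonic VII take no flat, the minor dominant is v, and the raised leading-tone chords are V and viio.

iio64

Stacked in thirds the chord is C#-E-G: a diminished triad on C#.
C# is scale degree 2 in B minor, and a diminished triad on that degree is written iio.
With G in the bass the chord is in second inversion, so the figured bass is 64.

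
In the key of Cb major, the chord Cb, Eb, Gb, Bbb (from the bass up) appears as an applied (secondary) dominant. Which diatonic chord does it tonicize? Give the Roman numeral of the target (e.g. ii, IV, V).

The chord is a dominant seventh chord on Cb.
A dominant resolves down a perfect fifth: Cb → Fb. In Cb major, Fb is scale degree 4, i.e. IV.

IV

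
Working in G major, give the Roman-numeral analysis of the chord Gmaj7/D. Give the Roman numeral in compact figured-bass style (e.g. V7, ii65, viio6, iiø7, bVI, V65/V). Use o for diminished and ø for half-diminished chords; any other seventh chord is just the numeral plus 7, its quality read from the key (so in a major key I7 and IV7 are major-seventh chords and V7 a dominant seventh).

I43

Stacked in thirds the chord is G-B-D-F#: a major seventh chord on G.
G is scale degree 1 in G major, and a major seventh chord on that degree is written I7.
With D in the bass the chord is in second inversion, so the figured bass is 43.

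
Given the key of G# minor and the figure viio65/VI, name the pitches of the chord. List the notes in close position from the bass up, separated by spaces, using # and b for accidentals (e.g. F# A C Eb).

The slash marks an applied leading-tone chord: viio of VI. In G# minor, VI is E, so the leading tone to it is D#, a half step below.
Building a fully diminished seventh chord on D# gives D#-F#-A-C.
With the 65 figure the chord is in first inversion; from the bass F# upward in close position it reads F#-A-C-D#.

F# A C D#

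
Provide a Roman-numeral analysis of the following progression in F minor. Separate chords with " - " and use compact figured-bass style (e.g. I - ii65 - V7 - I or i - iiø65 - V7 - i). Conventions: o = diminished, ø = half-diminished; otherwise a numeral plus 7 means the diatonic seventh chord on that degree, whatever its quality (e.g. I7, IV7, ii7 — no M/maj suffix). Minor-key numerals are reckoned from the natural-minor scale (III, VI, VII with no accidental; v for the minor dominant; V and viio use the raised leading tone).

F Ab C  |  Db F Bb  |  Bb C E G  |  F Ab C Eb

F-Ab-C has root F, degree 1 in F minor, so i.
Db-F-Bb: root Bb is the subdominant; minor triad there is iv6.
Bb-C-E-G has root C, degree 5 in F minor, so V42.
F-Ab-C-Eb: root F is the tonic; minor seventh chord there is i7.

i - iv6 - V42 - i7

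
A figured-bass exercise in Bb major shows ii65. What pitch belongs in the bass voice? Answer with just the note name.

Eb

ii in Bb major has root C; the chord is C-Eb-G-Bb.
The figure 65 means first inversion — the third is in the bass.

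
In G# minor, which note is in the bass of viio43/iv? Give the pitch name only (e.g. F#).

F#

The applied chord viio43/iv is rooted on B#: B#-D#-F#-A.
The figure 43 means second inversion — the fifth is in the bass.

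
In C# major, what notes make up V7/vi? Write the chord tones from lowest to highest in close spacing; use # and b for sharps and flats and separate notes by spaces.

E# G## B# D#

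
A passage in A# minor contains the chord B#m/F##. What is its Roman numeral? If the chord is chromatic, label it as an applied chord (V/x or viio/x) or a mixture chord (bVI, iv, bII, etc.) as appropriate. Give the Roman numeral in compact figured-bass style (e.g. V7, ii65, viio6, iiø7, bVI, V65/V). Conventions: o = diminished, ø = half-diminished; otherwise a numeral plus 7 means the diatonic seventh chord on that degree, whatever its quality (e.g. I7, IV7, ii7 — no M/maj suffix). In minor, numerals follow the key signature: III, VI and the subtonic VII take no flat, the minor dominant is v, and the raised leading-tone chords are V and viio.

Stacked in thirds the chord is B#-D#-F##: a minor triad on B#.
B# is the second degree of A# minor. This is the minor supertonic, borrowed from the parallel major (the Dorian ii).
With F## in the bass the chord is in second inversion, so the figured bass is 64.

ii64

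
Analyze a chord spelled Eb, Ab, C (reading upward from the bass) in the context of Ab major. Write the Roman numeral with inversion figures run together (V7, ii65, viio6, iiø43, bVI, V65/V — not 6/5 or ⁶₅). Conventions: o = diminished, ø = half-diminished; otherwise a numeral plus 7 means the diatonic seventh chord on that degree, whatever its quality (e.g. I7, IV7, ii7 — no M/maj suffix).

I64

The pitches Ab-C-Eb form a major triad rooted on Ab.
Ab is scale degree 1 in Ab major, and a major triad on that degree is written I.
With Eb in the bass the chord is in second inversion, so the figured bass is 64.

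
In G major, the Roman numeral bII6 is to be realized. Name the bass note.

bII in G major has root Ab; the chord is Ab-C-Eb.
The figure 6 means first inversion — the third is in the bass.

C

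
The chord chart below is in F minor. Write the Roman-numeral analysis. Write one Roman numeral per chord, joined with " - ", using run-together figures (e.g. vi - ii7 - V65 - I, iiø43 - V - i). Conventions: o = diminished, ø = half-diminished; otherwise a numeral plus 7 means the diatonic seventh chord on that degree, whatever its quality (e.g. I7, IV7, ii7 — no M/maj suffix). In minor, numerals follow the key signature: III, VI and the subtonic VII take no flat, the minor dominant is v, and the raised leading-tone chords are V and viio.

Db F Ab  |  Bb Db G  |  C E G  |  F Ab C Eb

Db-F-Ab: root Db is the submediant; major triad there is VI.
Bb-Db-G: root G is the supertonic; diminished triad there is iio6.
C-E-G: root C is the dominant; major triad there is V.
F-Ab-C-Eb: root F is the tonic; minor seventh chord there is i7.

VI - iio6 - V - i7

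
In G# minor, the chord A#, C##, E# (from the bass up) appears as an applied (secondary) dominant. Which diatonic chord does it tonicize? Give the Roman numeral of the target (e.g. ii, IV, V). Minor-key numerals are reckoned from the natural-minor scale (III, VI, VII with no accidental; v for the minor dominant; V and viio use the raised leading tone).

V

The chord is a major triad on A#.
A dominant resolves down a perfect fifth: A# → D#. In G# minor, D# is scale degree 5, i.e. V.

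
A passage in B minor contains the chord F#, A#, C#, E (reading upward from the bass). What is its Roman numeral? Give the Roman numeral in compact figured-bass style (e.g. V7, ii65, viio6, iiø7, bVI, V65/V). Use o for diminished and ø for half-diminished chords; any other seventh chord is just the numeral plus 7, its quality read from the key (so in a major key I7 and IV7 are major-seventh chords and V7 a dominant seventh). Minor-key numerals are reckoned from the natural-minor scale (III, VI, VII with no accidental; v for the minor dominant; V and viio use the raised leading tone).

The pitches F#-A#-C#-E form a dominant seventh chord rooted on F#.
In B minor, F# is the dominant; the diatonic dominant seventh chord there is V7.

V7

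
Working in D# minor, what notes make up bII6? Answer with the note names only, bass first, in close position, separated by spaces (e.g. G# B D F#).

Scale degree 2 in D# minor is E#; lowering it a half step gives E. bII6 is the Neapolitan sixth — a major triad on the lowered second degree, here in its customary first inversion.
So the chord is E-G#-B, a major triad.
The figured bass 6 indicates first inversion, placing the third (G#) in the bass: G#-B-E.

G# B E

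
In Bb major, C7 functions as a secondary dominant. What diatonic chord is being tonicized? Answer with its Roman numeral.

V

The chord is a dominant seventh chord on C.
A dominant resolves down a perfect fifth: C → F. In Bb major, F is scale degree 5, i.e. V.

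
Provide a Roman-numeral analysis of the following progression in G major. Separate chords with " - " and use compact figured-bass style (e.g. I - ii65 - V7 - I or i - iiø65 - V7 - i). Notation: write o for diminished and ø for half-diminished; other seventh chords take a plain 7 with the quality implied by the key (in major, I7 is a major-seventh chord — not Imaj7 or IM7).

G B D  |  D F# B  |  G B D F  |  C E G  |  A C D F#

G-B-D: root G is the tonic; major triad there is I.
D-F#-B: minor triad on B = scale degree 3 → iii6.
G-B-D-F: chromatic; G is V of IV, so V7/IV.
C-E-G has root C, degree 4 in G major, so IV.
A-C-D-F# has root D, degree 5 in G major, so V43.

I - iii6 - V7/IV - IV - V43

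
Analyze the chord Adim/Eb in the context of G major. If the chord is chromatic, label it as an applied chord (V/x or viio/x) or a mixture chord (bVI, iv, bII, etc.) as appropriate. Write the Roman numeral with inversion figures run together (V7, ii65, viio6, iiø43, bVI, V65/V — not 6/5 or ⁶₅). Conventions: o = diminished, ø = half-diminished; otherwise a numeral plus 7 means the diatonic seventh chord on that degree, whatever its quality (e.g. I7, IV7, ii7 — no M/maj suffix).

iio64

The pitches A-C-Eb form a diminished triad rooted on A.
A is the second degree of G major. This is the diminished supertonic triad, borrowed from the parallel minor.
With Eb in the bass the chord is in second inversion, so the figured bass is 64.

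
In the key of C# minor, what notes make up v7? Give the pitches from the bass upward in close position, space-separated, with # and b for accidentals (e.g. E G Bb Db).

G# B D# F#

In C# minor, the dominant is G#, and the diatonic chord built there is a minor seventh chord.
That chord is spelled G#-B-D#-F#.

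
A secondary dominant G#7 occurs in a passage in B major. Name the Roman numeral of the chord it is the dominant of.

ii

The chord is a dominant seventh chord on G#.
A dominant resolves down a perfect fifth: G# → C#. In B major, C# is scale degree 2, i.e. ii.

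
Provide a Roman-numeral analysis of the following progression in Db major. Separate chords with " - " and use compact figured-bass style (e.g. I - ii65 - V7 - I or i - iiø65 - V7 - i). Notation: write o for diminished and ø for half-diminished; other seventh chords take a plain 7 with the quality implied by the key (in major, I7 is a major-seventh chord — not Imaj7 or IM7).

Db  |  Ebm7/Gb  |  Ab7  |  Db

I - ii65 - V7 - I

Db: major triad on Db = scale degree 1 → I.
Ebm7/Gb: root Eb is the supertonic; minor seventh chord there is ii65.
Ab7 has root Ab, degree 5 in Db major, so V7.
Db: major triad on Db = scale degree 1 → I.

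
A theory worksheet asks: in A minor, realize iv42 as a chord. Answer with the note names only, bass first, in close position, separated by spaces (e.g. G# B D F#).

The numeral's case and figure indicate a minor seventh chord. In A minor its root, scale degree 4, is D.
Stacking thirds from D gives D-F-A-C.
With the 42 figure the chord is in third inversion; from the bass C upward in close position it reads C-D-F-A.

C D F A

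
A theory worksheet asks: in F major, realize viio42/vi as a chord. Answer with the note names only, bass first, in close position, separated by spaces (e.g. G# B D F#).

viio42/vi is a secondary leading-tone chord. The target vi is D in F major; the applied chord is rooted a semitone below, on C#.
Building a fully diminished seventh chord on C# gives C#-E-G-Bb.
With the 42 figure the chord is in third inversion; from the bass Bb upward in close position it reads Bb-C#-E-G.

Bb C# E G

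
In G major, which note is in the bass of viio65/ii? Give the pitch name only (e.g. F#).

B

The applied chord viio65/ii is rooted on G#: G#-B-D-F.
The figure 65 means first inversion — the third is in the bass.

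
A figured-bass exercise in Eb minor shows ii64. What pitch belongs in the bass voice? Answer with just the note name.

ii in Eb minor has root F; the chord is F-Ab-C.
The figure 64 means second inversion — the fifth is in the bass.

C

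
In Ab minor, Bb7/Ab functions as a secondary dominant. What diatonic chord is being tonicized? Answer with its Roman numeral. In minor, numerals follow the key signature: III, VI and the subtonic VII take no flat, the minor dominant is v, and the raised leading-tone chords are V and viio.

V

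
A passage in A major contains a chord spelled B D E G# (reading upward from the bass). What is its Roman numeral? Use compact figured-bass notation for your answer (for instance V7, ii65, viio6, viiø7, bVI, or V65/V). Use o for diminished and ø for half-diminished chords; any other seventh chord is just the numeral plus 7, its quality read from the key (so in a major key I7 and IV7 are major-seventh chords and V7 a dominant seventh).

V43

Stacked in thirds the chord is E-G#-B-D: a dominant seventh chord on E.
In A major, E is the dominant; the diatonic dominant seventh chord there is V7.
With B in the bass the chord is in second inversion, so the figured bass is 43.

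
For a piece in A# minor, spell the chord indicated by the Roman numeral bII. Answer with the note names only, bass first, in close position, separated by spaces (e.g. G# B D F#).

B D# F#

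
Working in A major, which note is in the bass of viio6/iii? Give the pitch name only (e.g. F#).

D#

The applied chord viio6/iii is rooted on B#: B#-D#-F#.
The figure 6 means first inversion — the third is in the bass.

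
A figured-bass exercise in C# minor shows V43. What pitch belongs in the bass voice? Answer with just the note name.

D#

V in C# minor has root G#; the chord is G#-B#-D#-F#.
The figure 43 means second inversion — the fifth is in the bass.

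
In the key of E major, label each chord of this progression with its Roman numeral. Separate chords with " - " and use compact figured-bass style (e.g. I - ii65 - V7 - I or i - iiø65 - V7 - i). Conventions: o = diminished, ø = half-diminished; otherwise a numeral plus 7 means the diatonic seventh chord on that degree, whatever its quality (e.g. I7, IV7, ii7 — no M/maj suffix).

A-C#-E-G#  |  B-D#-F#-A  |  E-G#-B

A-C#-E-G#: root A is the subdominant; major seventh chord there is IV7.
B-D#-F#-A: root B is the dominant; dominant seventh chord there is V7.
E-G#-B: root E is the tonic; major triad there is I.

IV7 - V7 - I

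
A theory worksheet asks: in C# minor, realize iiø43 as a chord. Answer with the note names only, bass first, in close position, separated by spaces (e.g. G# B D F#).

A C# D# F#

The numeral's case and figure indicate a half-diminished seventh chord. In C# minor its root, scale degree 2, is D#.
That chord is spelled D#-F#-A-C#.
The figured bass 43 indicates second inversion, placing the fifth (A) in the bass: A-C#-D#-F#.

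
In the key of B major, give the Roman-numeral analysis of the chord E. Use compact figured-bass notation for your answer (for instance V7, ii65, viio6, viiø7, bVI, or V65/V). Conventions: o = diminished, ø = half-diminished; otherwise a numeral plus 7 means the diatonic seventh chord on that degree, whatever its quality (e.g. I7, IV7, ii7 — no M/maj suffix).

The pitches E-G#-B form a major triad rooted on E.
In B major, E is the subdominant; the diatonic major triad there is IV.

IV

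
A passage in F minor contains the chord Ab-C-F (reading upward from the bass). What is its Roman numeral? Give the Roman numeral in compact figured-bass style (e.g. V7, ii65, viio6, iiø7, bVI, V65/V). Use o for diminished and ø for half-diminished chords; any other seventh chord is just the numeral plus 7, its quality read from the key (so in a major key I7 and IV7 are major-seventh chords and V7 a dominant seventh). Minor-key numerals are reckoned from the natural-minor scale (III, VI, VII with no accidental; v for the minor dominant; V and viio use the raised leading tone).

i6

Stacked in thirds the chord is F-Ab-C: a minor triad on F.
In F minor, F is the tonic; the diatonic minor triad there is i.
With Ab in the bass the chord is in first inversion, so the figured bass is 6.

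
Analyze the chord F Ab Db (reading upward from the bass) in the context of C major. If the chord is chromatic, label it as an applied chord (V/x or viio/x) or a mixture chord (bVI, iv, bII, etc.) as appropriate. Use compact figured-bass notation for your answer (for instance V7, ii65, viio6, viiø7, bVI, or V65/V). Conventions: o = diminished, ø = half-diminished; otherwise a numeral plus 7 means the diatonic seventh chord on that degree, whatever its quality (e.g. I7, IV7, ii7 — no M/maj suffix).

bII6

The pitches Db-F-Ab form a major triad rooted on Db.
Db is the lowered second degree of C major (diatonic 2 would be D). This is the Neapolitan sixth — a major triad on the lowered second degree, here in its customary first inversion.
With F in the bass the chord is in first inversion, so the figured bass is 6.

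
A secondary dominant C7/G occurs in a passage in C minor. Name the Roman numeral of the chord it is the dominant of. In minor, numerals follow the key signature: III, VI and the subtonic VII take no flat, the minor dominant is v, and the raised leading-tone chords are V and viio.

iv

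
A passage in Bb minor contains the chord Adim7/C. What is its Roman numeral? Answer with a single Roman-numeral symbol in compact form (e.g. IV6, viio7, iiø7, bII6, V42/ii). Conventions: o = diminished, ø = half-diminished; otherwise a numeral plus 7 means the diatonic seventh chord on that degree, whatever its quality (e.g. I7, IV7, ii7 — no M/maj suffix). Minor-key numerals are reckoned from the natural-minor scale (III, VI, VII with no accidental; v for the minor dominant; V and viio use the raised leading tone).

The pitches A-C-Eb-Gb form a fully diminished seventh chord rooted on A.
In Bb minor, A is the leading tone; the diatonic fully diminished seventh chord there is viio7.
With C in the bass the chord is in first inversion, so the figured bass is 65.

viio65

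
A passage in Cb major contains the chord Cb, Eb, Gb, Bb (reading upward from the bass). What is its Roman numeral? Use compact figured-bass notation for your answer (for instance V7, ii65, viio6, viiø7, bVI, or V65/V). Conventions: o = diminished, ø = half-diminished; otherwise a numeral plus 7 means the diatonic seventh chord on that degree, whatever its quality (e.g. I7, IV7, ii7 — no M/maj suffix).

I7

The pitches Cb-Eb-Gb-Bb form a major seventh chord rooted on Cb.
In Cb major, Cb is the tonic; the diatonic major seventh chord there is I7.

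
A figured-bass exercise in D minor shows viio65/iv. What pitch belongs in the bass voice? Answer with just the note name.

The applied chord viio65/iv is rooted on F#: F#-A-C-Eb.
The figure 65 means first inversion — the third is in the bass.

A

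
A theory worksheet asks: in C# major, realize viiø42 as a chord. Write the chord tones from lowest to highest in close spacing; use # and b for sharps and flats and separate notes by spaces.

A# B# D# F#

In C# major, scale degree 7 is B#, and the diatonic chord built there is a half-diminished seventh chord.
That chord is spelled B#-D#-F#-A#.
With the 42 figure the chord is in third inversion; from the bass A# upward in close position it reads A#-B#-D#-F#.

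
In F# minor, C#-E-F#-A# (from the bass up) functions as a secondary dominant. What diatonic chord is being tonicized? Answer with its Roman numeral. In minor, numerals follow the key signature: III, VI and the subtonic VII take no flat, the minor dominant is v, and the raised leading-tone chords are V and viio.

The chord is a dominant seventh chord on F#.
A dominant resolves down a perfect fifth: F# → B. In F# minor, B is scale degree 4, i.e. iv.

iv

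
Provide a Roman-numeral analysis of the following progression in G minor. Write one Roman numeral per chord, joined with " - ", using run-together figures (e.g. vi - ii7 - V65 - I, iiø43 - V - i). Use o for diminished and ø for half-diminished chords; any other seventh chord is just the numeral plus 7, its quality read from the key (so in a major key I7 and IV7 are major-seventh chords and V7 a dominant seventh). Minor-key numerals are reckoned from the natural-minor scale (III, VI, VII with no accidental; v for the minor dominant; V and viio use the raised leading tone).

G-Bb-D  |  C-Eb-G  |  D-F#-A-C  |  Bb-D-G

G-Bb-D: minor triad on G = scale degree 1 → i.
C-Eb-G: root C is the subdominant; minor triad there is iv.
D-F#-A-C: root D is the dominant; dominant seventh chord there is V7.
Bb-D-G: root G is the tonic; minor triad there is i6.

i - iv - V7 - i6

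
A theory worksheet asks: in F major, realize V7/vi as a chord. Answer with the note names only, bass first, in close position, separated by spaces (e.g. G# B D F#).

V7/vi is a secondary dominant — the dominant seventh of vi. vi in F major is D, so the applied chord's root is A, a perfect fifth above.
Building a dominant seventh chord on A gives A-C#-E-G.

A C# E G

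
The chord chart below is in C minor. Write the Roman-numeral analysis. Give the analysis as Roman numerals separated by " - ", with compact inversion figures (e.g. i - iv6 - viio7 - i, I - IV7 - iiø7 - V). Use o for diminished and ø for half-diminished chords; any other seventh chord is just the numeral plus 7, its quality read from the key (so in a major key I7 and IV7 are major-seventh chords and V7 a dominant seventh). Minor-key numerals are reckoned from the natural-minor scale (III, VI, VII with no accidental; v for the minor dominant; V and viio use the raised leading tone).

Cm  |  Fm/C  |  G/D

i - iv64 - V64

Cm: minor triad on C = scale degree 1 → i.
Fm/C: minor triad on F = scale degree 4 → iv64.
G/D: root G is the dominant; major triad there is V64.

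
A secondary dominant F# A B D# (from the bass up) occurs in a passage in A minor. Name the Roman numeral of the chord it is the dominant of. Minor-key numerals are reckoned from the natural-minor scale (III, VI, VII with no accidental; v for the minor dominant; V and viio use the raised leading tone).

The chord is a dominant seventh chord on B.
A dominant resolves down a perfect fifth: B → E. In A minor, E is scale degree 5, i.e. V.

V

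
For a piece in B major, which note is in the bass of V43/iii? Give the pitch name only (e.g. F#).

E#

The applied chord V43/iii is rooted on A#: A#-C##-E#-G#.
The figure 43 means second inversion — the fifth is in the bass.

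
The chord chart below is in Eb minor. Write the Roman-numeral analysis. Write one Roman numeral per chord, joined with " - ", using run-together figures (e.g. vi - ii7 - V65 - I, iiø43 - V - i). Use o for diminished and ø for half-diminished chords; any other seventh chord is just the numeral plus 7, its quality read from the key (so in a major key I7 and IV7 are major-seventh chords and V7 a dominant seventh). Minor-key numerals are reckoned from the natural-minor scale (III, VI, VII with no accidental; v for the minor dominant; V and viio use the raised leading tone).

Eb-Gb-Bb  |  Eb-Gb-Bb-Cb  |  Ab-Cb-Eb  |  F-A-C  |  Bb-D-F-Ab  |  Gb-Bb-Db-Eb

Eb-Gb-Bb: minor triad on Eb = scale degree 1 → i.
Eb-Gb-Bb-Cb: major seventh chord on Cb = scale degree 6 → VI65.
Ab-Cb-Eb: root Ab is the subdominant; minor triad there is iv.
F-A-C: chromatic; F is V of V, so V/V.
Bb-D-F-Ab has root Bb, degree 5 in Eb minor, so V7.
Gb-Bb-Db-Eb: minor seventh chord on Eb = scale degree 1 → i65.

i - VI65 - iv - V/V - V7 - i65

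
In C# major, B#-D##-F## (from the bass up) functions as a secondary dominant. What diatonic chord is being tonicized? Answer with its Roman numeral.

iii

The chord is a major triad on B#.
A dominant resolves down a perfect fifth: B# → E#. In C# major, E# is scale degree 3, i.e. iii.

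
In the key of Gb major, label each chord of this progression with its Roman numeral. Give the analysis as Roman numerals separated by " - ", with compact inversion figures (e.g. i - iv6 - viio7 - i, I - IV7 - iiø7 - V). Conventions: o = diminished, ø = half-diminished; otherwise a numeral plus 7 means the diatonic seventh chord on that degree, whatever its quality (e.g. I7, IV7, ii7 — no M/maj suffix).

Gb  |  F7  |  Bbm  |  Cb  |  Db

Gb has root Gb, degree 1 in Gb major, so I.
F7: chromatic; F is V of iii, so V7/iii.
Bbm has root Bb, degree 3 in Gb major, so iii.
Cb: major triad on Cb = scale degree 4 → IV.
Db: major triad on Db = scale degree 5 → V.

I - V7/iii - iii - IV - V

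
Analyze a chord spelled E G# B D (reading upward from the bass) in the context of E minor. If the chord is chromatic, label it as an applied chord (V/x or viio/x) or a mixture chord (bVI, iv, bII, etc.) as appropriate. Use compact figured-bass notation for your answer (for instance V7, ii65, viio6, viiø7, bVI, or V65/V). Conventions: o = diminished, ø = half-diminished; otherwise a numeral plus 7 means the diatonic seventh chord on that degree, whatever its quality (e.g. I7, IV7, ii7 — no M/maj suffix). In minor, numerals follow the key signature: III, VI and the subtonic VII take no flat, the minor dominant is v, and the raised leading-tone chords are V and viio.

The pitches E-G#-B-D form a dominant seventh chord rooted on E.
E is not a diatonic chord root with this quality in E minor, but it lies a perfect fifth above A (iv), so the chord functions as an applied dominant of iv.

V7/iv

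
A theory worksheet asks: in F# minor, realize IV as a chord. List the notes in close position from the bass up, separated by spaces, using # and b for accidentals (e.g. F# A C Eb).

B D# F#

IV is the major subdominant, borrowed from the parallel major. In F# minor that root is B.
So the chord is B-D#-F#, a major triad.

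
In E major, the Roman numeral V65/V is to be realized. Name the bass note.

A#

The applied chord V65/V is rooted on F#: F#-A#-C#-E.
The figure 65 means first inversion — the third is in the bass.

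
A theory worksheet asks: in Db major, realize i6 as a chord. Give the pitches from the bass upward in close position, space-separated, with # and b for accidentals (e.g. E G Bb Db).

Scale degree 1 in Db major is Db; here the chord built on it is altered to a minor triad. i6 is the minor tonic, borrowed from the parallel minor.
So the chord is Db-Fb-Ab, a minor triad.
With the 6 figure the chord is in first inversion; from the bass Fb upward in close position it reads Fb-Ab-Db.

Fb Ab Db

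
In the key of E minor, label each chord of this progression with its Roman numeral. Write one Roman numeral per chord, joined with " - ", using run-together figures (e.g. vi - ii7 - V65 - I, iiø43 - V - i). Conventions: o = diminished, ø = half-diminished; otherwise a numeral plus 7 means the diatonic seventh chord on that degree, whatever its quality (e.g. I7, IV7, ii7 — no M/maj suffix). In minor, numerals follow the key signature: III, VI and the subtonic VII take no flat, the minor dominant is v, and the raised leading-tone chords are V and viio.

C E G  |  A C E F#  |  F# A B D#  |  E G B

VI - iiø65 - V43 - i

C-E-G: root C is the submediant; major triad there is VI.
A-C-E-F#: root F# is the supertonic; half-diminished seventh chord there is iiø65.
F#-A-B-D# has root B, degree 5 in E minor, so V43.
E-G-B has root E, degree 1 in E minor, so i.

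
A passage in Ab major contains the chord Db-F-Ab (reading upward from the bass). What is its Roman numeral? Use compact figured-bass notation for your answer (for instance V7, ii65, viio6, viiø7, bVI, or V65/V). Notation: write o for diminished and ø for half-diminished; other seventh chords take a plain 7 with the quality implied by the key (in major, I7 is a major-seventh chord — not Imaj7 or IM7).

IV

Stacked in thirds the chord is Db-F-Ab: a major triad on Db.
In Ab major, Db is the subdominant; the diatonic major triad there is IV.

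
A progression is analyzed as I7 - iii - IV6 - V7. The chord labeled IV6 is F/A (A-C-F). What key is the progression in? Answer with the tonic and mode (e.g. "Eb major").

C major

The anchor chord is a major triad on F, labeled IV6.
IV6 on F implies F is the subdominant; that puts the tonic at C, and the uppercase numeral fits major mode.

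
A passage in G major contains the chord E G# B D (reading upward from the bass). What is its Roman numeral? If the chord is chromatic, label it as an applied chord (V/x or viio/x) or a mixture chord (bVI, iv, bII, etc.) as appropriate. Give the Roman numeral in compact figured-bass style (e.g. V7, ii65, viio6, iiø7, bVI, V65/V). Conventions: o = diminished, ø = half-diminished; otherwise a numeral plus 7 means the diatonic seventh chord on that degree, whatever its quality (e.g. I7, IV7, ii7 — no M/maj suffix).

V7/ii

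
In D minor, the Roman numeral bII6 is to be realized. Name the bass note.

G

bII in D minor has root Eb; the chord is Eb-G-Bb.
The figure 6 means first inversion — the third is in the bass.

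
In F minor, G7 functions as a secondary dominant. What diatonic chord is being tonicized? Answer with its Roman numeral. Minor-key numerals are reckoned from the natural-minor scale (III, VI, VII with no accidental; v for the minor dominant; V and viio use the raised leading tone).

V

The chord is a dominant seventh chord on G.
A dominant resolves down a perfect fifth: G → C. In F minor, C is scale degree 5, i.e. V.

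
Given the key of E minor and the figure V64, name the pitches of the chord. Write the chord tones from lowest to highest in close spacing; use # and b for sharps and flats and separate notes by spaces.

F# B D#

In E minor, the dominant is B. The dominant is major (leading tone raised), so V is a major triad.
Stacking thirds from B gives B-D#-F#.
The figured bass 64 indicates second inversion, placing the fifth (F#) in the bass: F#-B-D#.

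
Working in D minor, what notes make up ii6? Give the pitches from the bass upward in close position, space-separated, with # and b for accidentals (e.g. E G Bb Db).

ii6 is the minor supertonic, borrowed from the parallel major (the Dorian ii). In D minor that root is E.
So the chord is E-G-B, a minor triad.
With the 6 figure the chord is in first inversion; from the bass G upward in close position it reads G-B-E.

G B E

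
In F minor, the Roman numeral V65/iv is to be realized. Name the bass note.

A

The applied chord V65/iv is rooted on F: F-A-C-Eb.
The figure 65 means first inversion — the third is in the bass.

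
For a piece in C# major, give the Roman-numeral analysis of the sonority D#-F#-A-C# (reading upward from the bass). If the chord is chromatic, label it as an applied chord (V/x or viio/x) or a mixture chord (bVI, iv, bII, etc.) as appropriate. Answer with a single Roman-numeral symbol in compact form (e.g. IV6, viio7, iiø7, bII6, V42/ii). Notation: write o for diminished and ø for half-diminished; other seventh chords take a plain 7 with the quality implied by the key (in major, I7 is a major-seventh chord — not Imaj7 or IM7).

iiø7

The pitches D#-F#-A-C# form a half-diminished seventh chord rooted on D#.
D# is the second degree of C# major. This is the half-diminished supertonic seventh, borrowed from the parallel minor.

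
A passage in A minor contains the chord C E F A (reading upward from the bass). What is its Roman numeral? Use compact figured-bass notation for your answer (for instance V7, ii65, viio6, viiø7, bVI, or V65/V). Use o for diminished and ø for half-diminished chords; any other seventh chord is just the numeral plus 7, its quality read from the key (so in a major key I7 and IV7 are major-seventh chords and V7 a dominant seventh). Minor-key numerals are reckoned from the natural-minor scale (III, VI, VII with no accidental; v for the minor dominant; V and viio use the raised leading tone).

Stacked in thirds the chord is F-A-C-E: a major seventh chord on F.
In A minor, F is the submediant; the diatonic major seventh chord there is VI7.
With C in the bass the chord is in second inversion, so the figured bass is 43.

VI43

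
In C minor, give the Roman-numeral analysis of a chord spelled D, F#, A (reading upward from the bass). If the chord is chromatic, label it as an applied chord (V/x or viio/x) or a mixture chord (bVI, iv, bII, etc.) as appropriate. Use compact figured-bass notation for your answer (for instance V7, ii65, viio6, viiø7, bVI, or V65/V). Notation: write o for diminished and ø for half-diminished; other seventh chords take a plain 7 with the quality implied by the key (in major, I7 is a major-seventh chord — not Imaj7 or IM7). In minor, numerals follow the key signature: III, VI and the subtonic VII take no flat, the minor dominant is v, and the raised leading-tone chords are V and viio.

V/V

The pitches D-F#-A form a major triad rooted on D.
D is not a diatonic chord root with this quality in C minor, but it lies a perfect fifth above G (V), so the chord functions as an applied dominant of V.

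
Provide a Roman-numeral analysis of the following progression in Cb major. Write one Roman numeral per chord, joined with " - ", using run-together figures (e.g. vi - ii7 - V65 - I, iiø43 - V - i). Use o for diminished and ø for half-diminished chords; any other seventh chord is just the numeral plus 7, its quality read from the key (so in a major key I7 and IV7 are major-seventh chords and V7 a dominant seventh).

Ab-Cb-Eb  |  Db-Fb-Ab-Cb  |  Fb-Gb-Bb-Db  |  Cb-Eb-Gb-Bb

vi - ii7 - V42 - I7

Ab-Cb-Eb has root Ab, degree 6 in Cb major, so vi.
Db-Fb-Ab-Cb: minor seventh chord on Db = scale degree 2 → ii7.
Fb-Gb-Bb-Db: root Gb is the dominant; dominant seventh chord there is V42.
Cb-Eb-Gb-Bb: major seventh chord on Cb = scale degree 1 → I7.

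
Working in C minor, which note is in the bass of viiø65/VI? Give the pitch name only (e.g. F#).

Bb

The applied chord viiø65/VI is rooted on G: G-Bb-Db-F.
The figure 65 means first inversion — the third is in the bass.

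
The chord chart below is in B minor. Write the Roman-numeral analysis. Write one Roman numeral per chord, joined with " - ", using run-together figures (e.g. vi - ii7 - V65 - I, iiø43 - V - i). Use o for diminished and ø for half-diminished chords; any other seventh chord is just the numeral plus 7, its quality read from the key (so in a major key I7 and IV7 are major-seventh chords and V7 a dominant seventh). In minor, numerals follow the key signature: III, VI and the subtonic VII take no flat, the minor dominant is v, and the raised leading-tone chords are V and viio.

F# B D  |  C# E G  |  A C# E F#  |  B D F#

i64 - iio - v65 - i

F#-B-D: root B is the tonic; minor triad there is i64.
C#-E-G: root C# is the supertonic; diminished triad there is iio.
A-C#-E-F#: root F# is the dominant; minor seventh chord there is v65.
B-D-F#: root B is the tonic; minor triad there is i.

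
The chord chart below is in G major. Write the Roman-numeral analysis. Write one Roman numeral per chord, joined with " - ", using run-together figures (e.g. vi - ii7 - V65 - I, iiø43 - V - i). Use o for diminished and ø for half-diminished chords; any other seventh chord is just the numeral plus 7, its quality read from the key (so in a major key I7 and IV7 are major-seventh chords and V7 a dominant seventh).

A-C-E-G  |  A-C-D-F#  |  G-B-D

A-C-E-G: root A is the supertonic; minor seventh chord there is ii7.
A-C-D-F# has root D, degree 5 in G major, so V43.
G-B-D has root G, degree 1 in G major, so I.

ii7 - V43 - I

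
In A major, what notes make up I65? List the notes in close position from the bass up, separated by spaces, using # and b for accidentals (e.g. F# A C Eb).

In A major, the tonic is A, and the diatonic chord built there is a major seventh chord.
Stacking thirds from A gives A-C#-E-G#.
The figured bass 65 indicates first inversion, placing the third (C#) in the bass: C#-E-G#-A.

C# E G# A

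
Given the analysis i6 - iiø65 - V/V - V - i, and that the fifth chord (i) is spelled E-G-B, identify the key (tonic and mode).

E minor

The anchor chord is a minor triad on E, labeled i.
If E is scale degree 1 and the mode makes that degree carry a minor triad, the tonic is E and the mode is minor.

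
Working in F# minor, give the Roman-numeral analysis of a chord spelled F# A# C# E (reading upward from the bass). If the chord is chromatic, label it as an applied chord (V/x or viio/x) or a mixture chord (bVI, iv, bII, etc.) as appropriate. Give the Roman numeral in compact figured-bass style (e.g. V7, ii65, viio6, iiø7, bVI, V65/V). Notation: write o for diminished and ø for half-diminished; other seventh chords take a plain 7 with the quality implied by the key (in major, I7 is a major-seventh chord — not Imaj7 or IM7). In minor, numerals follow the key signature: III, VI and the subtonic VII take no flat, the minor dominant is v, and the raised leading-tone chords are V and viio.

V7/iv

Stacked in thirds the chord is F#-A#-C#-E: a dominant seventh chord on F#.
F# is not a diatonic chord root with this quality in F# minor, but it lies a perfect fifth above B (iv), so the chord functions as an applied dominant of iv.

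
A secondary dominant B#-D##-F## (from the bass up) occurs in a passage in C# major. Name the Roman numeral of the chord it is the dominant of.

iii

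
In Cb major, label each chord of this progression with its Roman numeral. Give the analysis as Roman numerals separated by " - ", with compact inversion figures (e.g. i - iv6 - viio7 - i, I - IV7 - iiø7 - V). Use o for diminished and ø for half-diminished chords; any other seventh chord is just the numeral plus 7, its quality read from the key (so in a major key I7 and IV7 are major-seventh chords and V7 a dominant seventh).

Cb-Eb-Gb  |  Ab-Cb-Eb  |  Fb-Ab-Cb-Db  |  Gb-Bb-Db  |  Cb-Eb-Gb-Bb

Cb-Eb-Gb has root Cb, degree 1 in Cb major, so I.
Ab-Cb-Eb: root Ab is the submediant; minor triad there is vi.
Fb-Ab-Cb-Db: minor seventh chord on Db = scale degree 2 → ii65.
Gb-Bb-Db has root Gb, degree 5 in Cb major, so V.
Cb-Eb-Gb-Bb: root Cb is the tonic; major seventh chord there is I7.

I - vi - ii65 - V - I7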